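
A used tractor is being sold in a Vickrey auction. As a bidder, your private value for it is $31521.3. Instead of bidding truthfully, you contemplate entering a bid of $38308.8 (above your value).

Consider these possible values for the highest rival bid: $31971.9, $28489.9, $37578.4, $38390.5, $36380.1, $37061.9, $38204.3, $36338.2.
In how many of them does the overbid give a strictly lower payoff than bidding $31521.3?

6

The deviation hurts exactly when the highest competing bid lies strictly between $31521.3 and $38308.8 — overbidding then wins at a price above your value.
$31971.9: inside the interval → strictly worse (loss $450.6).
$28489.9: below both → same outcome either way.
$37578.4: inside the interval → strictly worse (loss $6057.1).
$38390.5: above both → same outcome either way.
$36380.1: inside the interval → strictly worse (loss $4858.8).
$37061.9: inside the interval → strictly worse (loss $5540.6).
$38204.3: inside the interval → strictly worse (loss $6683).
$36338.2: inside the interval → strictly worse (loss $4816.9).
Count: 6.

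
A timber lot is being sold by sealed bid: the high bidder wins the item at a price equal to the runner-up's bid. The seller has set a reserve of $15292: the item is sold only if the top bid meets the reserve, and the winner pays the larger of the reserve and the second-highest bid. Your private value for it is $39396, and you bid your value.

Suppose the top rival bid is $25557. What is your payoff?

$13839

Your bid $39396 is the highest and exceeds the reserve.
Price = max(second-highest bid, reserve) = max($25557, $15292) = $25557.
Payoff = $39396 − $25557 = $13839.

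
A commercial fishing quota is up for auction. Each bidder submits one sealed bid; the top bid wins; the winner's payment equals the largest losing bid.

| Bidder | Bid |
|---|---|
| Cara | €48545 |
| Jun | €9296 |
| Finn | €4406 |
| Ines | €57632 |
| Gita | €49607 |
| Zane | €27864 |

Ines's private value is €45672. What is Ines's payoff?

−€3935

Highest bid: Ines at €57632, so Ines wins.
Second-highest bid: Gita at €49607 — that is the price the winner pays.
Ines's payoff = value − price = €45672 − €49607 = −€3935.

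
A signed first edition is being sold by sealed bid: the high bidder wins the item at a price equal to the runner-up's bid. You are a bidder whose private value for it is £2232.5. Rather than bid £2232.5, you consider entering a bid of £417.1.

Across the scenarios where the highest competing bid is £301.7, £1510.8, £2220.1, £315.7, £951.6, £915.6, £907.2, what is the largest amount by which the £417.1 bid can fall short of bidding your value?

£1325.3

£301.7: same outcome either way → loss £0.
£1510.8: truthful gives £721.7, deviation gives £0 → loss £721.7.
£2220.1: truthful gives £12.4, deviation gives £0 → loss £12.4.
£315.7: same outcome either way → loss £0.
£951.6: truthful gives £1280.9, deviation gives £0 → loss £1280.9.
£915.6: truthful gives £1316.9, deviation gives £0 → loss £1316.9.
£907.2: truthful gives £1325.3, deviation gives £0 → loss £1325.3.
Maximum loss: £1325.3.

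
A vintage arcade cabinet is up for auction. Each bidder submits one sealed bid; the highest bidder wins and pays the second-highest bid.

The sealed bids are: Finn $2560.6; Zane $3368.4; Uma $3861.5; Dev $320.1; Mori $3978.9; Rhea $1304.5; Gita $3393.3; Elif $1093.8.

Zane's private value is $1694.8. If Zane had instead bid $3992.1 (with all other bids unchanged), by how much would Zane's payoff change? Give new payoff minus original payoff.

The highest bid among the other bidders is $3978.9; Zane's bid doesn't change that.
Original bid $3368.4: Zane is not highest (top rival bid is $3978.9); payoff $0.
Alternative bid $3992.1: Zane is highest, pays the top rival bid $3978.9; payoff $1694.8 − $3978.9 = −$2284.1.
Change in payoff = −$2284.1 − ($0) = −$2284.1.

−$2284.1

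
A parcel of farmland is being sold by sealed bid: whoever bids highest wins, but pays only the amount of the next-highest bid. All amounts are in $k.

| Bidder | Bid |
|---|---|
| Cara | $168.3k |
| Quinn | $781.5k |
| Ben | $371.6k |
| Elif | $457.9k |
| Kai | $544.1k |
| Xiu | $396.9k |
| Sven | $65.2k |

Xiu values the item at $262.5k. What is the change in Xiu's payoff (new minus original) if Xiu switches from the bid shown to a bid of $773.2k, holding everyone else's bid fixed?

The highest bid among the other bidders is $781.5k; Xiu's bid doesn't change that.
Original bid $396.9k: Xiu is not highest (top rival bid is $781.5k); payoff $0k.
Alternative bid $773.2k: Xiu is not highest (top rival bid is $781.5k); payoff $0k.
Change in payoff = $0k − ($0k) = $0k.

$0k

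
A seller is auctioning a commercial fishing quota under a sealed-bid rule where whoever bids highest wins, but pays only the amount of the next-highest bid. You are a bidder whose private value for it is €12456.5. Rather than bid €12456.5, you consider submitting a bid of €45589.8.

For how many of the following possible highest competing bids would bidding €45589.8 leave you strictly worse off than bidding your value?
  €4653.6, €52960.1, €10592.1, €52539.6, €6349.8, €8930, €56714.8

0

The deviation hurts exactly when the highest competing bid lies strictly between €12456.5 and €45589.8 — overbidding then wins at a price above your value.
€4653.6: below both → same outcome either way.
€52960.1: above both → same outcome either way.
€10592.1: below both → same outcome either way.
€52539.6: above both → same outcome either way.
€6349.8: below both → same outcome either way.
€8930: below both → same outcome either way.
€56714.8: above both → same outcome either way.
Count: 0.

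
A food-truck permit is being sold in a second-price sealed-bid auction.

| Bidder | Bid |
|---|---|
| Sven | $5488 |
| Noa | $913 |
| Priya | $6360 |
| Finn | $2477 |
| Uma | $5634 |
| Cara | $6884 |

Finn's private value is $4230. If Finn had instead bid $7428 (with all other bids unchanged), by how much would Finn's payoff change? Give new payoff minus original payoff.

−$2654

The highest bid among the other bidders is $6884; Finn's bid doesn't change that.
Original bid $2477: Finn is not highest (top rival bid is $6884); payoff $0.
Alternative bid $7428: Finn is highest, pays the top rival bid $6884; payoff $4230 − $6884 = −$2654.
Change in payoff = −$2654 − ($0) = −$2654.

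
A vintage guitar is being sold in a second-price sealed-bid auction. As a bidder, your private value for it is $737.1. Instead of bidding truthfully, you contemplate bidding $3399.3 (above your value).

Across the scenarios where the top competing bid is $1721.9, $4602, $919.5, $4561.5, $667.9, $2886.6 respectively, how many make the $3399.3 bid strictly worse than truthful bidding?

3

The deviation hurts exactly when the highest competing bid lies strictly between $737.1 and $3399.3 — overbidding then wins at a price above your value.
$1721.9: inside the interval → strictly worse (loss $984.8).
$4602: above both → same outcome either way.
$919.5: inside the interval → strictly worse (loss $182.4).
$4561.5: above both → same outcome either way.
$667.9: below both → same outcome either way.
$2886.6: inside the interval → strictly worse (loss $2149.5).
Count: 3.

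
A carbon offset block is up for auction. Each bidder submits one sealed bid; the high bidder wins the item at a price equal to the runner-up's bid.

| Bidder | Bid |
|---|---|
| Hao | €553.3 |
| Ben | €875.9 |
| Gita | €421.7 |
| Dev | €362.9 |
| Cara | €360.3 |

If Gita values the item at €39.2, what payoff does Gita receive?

Highest bid: Ben at €875.9, so Ben wins.
Second-highest bid: Hao at €553.3 — that is the price the winner pays.
Gita did not win, so Gita pays nothing and receives nothing: payoff €0.

€0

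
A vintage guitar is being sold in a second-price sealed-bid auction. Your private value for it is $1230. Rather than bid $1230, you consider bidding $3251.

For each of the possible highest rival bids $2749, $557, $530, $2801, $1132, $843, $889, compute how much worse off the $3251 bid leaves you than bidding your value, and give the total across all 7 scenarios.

$3090

The deviation costs you only when the competing bid falls strictly between $1230 and $3251; elsewhere both bids give the same outcome.
$2749: truthful payoff $0, deviation payoff −$1519 → loss $1519.
$557: outcomes coincide → loss $0.
$530: outcomes coincide → loss $0.
$2801: truthful payoff $0, deviation payoff −$1571 → loss $1571.
$1132: outcomes coincide → loss $0.
$843: outcomes coincide → loss $0.
$889: outcomes coincide → loss $0.
Total loss = $1519 + $1571 = $3090.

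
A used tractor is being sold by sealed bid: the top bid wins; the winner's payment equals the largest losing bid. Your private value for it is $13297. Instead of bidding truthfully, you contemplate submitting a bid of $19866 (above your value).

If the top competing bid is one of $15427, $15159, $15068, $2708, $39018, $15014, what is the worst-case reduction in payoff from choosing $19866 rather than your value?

$15427: truthful gives $0, deviation gives −$2130 → loss $2130.
$15159: truthful gives $0, deviation gives −$1862 → loss $1862.
$15068: truthful gives $0, deviation gives −$1771 → loss $1771.
$2708: same outcome either way → loss $0.
$39018: same outcome either way → loss $0.
$15014: truthful gives $0, deviation gives −$1717 → loss $1717.
Maximum loss: $2130.

$2130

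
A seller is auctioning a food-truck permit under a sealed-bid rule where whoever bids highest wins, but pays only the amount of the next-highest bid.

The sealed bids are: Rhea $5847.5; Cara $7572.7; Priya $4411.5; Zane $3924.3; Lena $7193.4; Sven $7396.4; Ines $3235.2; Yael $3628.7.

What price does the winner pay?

Highest bid: Cara at $7572.7, so Cara wins.
Second-highest bid: Sven at $7396.4 — that is the price the winner pays.

$7396.4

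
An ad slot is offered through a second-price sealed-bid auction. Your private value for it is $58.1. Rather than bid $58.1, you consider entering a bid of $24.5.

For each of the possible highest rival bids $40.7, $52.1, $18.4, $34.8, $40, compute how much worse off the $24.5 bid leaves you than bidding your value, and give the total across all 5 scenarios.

$64.8

The deviation costs you only when the competing bid falls strictly between $24.5 and $58.1; elsewhere both bids give the same outcome.
$40.7: truthful payoff $17.4, deviation payoff $0 → loss $17.4.
$52.1: truthful payoff $6, deviation payoff $0 → loss $6.
$18.4: outcomes coincide → loss $0.
$34.8: truthful payoff $23.3, deviation payoff $0 → loss $23.3.
$40: truthful payoff $18.1, deviation payoff $0 → loss $18.1.
Total loss = $17.4 + $6 + $23.3 + $18.1 = $64.8.
In a second-price auction your bid sets only whether you win, not what you pay, so bidding your true value is weakly dominant.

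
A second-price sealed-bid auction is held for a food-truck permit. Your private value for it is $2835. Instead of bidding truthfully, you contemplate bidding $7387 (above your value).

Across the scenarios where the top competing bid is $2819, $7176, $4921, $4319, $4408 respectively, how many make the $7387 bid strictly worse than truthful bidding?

4

The deviation hurts exactly when the highest competing bid lies strictly between $2835 and $7387 — overbidding then wins at a price above your value.
$2819: below both → same outcome either way.
$7176: inside the interval → strictly worse (loss $4341).
$4921: inside the interval → strictly worse (loss $2086).
$4319: inside the interval → strictly worse (loss $1484).
$4408: inside the interval → strictly worse (loss $1573).
Count: 4.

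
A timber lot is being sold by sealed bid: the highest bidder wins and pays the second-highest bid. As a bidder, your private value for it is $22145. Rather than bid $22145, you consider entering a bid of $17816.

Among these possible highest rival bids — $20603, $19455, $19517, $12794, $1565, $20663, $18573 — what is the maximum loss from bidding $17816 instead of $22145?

$20603: truthful gives $1542, deviation gives $0 → loss $1542.
$19455: truthful gives $2690, deviation gives $0 → loss $2690.
$19517: truthful gives $2628, deviation gives $0 → loss $2628.
$12794: same outcome either way → loss $0.
$1565: same outcome either way → loss $0.
$20663: truthful gives $1482, deviation gives $0 → loss $1482.
$18573: truthful gives $3572, deviation gives $0 → loss $3572.
Maximum loss: $3572.

$3572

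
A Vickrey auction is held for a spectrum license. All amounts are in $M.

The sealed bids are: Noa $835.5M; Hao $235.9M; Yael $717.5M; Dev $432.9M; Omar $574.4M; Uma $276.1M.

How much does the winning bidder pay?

Highest bid: Noa at $835.5M, so Noa wins.
Second-highest bid: Yael at $717.5M — that is the price the winner pays.

$717.5M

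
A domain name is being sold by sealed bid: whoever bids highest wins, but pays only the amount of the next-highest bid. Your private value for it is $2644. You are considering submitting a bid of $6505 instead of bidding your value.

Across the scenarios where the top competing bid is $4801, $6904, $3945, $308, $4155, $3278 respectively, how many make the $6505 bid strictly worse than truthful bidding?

The deviation hurts exactly when the highest competing bid lies strictly between $2644 and $6505 — overbidding then wins at a price above your value.
$4801: inside the interval → strictly worse (loss $2157).
$6904: above both → same outcome either way.
$3945: inside the interval → strictly worse (loss $1301).
$308: below both → same outcome either way.
$4155: inside the interval → strictly worse (loss $1511).
$3278: inside the interval → strictly worse (loss $634).
Count: 4.

4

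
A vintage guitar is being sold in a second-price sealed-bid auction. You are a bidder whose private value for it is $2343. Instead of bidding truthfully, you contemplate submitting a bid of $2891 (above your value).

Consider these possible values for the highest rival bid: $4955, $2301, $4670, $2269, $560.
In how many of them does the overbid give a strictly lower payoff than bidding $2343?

0

The deviation hurts exactly when the highest competing bid lies strictly between $2343 and $2891 — overbidding then wins at a price above your value.
$4955: above both → same outcome either way.
$2301: below both → same outcome either way.
$4670: above both → same outcome either way.
$2269: below both → same outcome either way.
$560: below both → same outcome either way.
Count: 0.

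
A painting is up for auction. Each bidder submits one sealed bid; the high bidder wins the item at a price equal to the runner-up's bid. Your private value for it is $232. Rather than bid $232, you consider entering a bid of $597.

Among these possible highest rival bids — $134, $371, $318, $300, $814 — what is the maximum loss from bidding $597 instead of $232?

$139

$134: same outcome either way → loss $0.
$371: truthful gives $0, deviation gives −$139 → loss $139.
$318: truthful gives $0, deviation gives −$86 → loss $86.
$300: truthful gives $0, deviation gives −$68 → loss $68.
$814: same outcome either way → loss $0.
Maximum loss: $139.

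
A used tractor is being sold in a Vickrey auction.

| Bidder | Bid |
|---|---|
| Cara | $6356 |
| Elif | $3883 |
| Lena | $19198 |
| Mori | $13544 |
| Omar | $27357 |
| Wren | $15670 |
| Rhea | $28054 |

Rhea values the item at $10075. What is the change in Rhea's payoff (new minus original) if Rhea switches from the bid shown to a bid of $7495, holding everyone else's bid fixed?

$17282

The highest bid among the other bidders is $27357; Rhea's bid doesn't change that.
Original bid $28054: Rhea is highest, pays the top rival bid $27357; payoff $10075 − $27357 = −$17282.
Alternative bid $7495: Rhea is not highest (top rival bid is $27357); payoff $0.
Change in payoff = $0 − (−$17282) = $17282.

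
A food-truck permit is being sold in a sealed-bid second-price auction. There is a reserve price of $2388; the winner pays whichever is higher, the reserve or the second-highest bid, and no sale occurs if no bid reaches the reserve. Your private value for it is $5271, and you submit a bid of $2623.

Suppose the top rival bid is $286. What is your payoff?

$2883

Your bid $2623 is the highest and exceeds the reserve.
Price = max(second-highest bid, reserve) = max($286, $2388) = $2388.
Payoff = $5271 − $2388 = $2883.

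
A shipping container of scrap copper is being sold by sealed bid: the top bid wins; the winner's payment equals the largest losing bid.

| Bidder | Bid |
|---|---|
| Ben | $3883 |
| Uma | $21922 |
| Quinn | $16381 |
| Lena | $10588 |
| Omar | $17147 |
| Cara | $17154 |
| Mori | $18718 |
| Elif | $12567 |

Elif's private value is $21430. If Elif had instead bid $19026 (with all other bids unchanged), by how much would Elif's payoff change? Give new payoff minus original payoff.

The highest bid among the other bidders is $21922; Elif's bid doesn't change that.
Original bid $12567: Elif is not highest (top rival bid is $21922); payoff $0.
Alternative bid $19026: Elif is not highest (top rival bid is $21922); payoff $0.
Change in payoff = $0 − ($0) = $0.

$0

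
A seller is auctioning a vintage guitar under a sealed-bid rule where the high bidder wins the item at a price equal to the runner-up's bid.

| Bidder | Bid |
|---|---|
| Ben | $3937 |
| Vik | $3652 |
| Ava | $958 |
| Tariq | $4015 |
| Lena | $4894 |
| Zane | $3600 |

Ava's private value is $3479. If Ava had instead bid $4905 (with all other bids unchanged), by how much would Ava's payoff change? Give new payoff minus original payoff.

The highest bid among the other bidders is $4894; Ava's bid doesn't change that.
Original bid $958: Ava is not highest (top rival bid is $4894); payoff $0.
Alternative bid $4905: Ava is highest, pays the top rival bid $4894; payoff $3479 − $4894 = −$1415.
Change in payoff = −$1415 − ($0) = −$1415.

−$1415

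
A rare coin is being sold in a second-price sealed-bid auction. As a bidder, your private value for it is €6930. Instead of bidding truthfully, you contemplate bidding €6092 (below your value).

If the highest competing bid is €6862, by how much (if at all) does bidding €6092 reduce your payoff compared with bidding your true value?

€68

Bidding your value €6930: you win (since €6930 > €6862) and pay €6862. Payoff €68.
Bidding €6092: you lose. Payoff €0.
The competing bid €6862 lies between your shaded bid and your value, so underbidding forfeits an item you could have won at a profitable price.
Loss from deviating = €68 − (€0) = €68.
Because the price is fixed by the runner-up's bid, deviating from your value can only change a good outcome into a bad one — never the reverse.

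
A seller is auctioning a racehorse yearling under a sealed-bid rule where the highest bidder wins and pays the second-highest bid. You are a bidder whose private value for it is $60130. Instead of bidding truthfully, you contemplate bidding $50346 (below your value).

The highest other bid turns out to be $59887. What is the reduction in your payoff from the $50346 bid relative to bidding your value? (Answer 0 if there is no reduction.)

Bidding your value $60130: you win (since $60130 > $59887) and pay $59887. Payoff $243.
Bidding $50346: you lose. Payoff $0.
The competing bid $59887 lies between your shaded bid and your value, so underbidding forfeits an item you could have won at a profitable price.
Loss from deviating = $243 − ($0) = $243.
Because the price is fixed by the runner-up's bid, deviating from your value can only change a good outcome into a bad one — never the reverse.

$243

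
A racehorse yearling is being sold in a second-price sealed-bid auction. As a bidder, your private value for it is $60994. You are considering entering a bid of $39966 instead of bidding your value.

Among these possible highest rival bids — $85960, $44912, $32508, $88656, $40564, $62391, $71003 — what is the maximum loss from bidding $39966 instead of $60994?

$20430

$85960: same outcome either way → loss $0.
$44912: truthful gives $16082, deviation gives $0 → loss $16082.
$32508: same outcome either way → loss $0.
$88656: same outcome either way → loss $0.
$40564: truthful gives $20430, deviation gives $0 → loss $20430.
$62391: same outcome either way → loss $0.
$71003: same outcome either way → loss $0.
Maximum loss: $20430.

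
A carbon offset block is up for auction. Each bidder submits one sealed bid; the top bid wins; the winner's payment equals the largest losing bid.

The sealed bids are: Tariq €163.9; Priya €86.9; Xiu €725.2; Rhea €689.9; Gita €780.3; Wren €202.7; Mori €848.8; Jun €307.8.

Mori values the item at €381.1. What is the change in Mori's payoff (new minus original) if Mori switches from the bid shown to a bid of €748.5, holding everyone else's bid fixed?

€399.2

The highest bid among the other bidders is €780.3; Mori's bid doesn't change that.
Original bid €848.8: Mori is highest, pays the top rival bid €780.3; payoff €381.1 − €780.3 = −€399.2.
Alternative bid €748.5: Mori is not highest (top rival bid is €780.3); payoff €0.
Change in payoff = €0 − (−€399.2) = €399.2.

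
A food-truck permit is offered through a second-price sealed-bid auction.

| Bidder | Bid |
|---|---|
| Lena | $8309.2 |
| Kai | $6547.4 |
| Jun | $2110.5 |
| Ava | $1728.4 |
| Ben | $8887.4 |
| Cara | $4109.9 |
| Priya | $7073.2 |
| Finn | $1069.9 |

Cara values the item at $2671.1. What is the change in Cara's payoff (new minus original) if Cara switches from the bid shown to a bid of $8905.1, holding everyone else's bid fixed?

−$6216.3

The highest bid among the other bidders is $8887.4; Cara's bid doesn't change that.
Original bid $4109.9: Cara is not highest (top rival bid is $8887.4); payoff $0.
Alternative bid $8905.1: Cara is highest, pays the top rival bid $8887.4; payoff $2671.1 − $8887.4 = −$6216.3.
Change in payoff = −$6216.3 − ($0) = −$6216.3.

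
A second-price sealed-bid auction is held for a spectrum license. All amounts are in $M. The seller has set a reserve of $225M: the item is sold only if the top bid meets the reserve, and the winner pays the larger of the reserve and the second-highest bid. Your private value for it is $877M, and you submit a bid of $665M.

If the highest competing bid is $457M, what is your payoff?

$420M

Your bid $665M is the highest and exceeds the reserve.
Price = max(second-highest bid, reserve) = max($457M, $225M) = $457M.
Payoff = $877M − $457M = $420M.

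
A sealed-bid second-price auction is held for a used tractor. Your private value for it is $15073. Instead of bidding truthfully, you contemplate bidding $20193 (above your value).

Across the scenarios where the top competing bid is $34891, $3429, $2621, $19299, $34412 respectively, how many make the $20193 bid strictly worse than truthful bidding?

1

The deviation hurts exactly when the highest competing bid lies strictly between $15073 and $20193 — overbidding then wins at a price above your value.
$34891: above both → same outcome either way.
$3429: below both → same outcome either way.
$2621: below both → same outcome either way.
$19299: inside the interval → strictly worse (loss $4226).
$34412: above both → same outcome either way.
Count: 1.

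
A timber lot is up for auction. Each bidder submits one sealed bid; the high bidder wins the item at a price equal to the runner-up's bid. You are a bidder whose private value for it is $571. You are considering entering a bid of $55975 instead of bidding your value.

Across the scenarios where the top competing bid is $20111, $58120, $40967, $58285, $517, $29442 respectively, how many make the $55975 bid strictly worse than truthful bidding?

The deviation hurts exactly when the highest competing bid lies strictly between $571 and $55975 — overbidding then wins at a price above your value.
$20111: inside the interval → strictly worse (loss $19540).
$58120: above both → same outcome either way.
$40967: inside the interval → strictly worse (loss $40396).
$58285: above both → same outcome either way.
$517: below both → same outcome either way.
$29442: inside the interval → strictly worse (loss $28871).
Count: 3.

3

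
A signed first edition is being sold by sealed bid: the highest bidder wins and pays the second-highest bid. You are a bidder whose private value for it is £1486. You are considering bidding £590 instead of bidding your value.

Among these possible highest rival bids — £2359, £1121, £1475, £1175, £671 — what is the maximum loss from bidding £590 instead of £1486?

£815

£2359: same outcome either way → loss £0.
£1121: truthful gives £365, deviation gives £0 → loss £365.
£1475: truthful gives £11, deviation gives £0 → loss £11.
£1175: truthful gives £311, deviation gives £0 → loss £311.
£671: truthful gives £815, deviation gives £0 → loss £815.
Maximum loss: £815.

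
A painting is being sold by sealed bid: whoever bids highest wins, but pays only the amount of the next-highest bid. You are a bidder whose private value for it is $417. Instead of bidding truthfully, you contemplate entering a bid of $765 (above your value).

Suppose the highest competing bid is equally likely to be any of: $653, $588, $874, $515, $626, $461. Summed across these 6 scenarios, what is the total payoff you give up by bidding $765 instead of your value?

The deviation costs you only when the competing bid falls strictly between $417 and $765; elsewhere both bids give the same outcome.
$653: truthful payoff $0, deviation payoff −$236 → loss $236.
$588: truthful payoff $0, deviation payoff −$171 → loss $171.
$874: outcomes coincide → loss $0.
$515: truthful payoff $0, deviation payoff −$98 → loss $98.
$626: truthful payoff $0, deviation payoff −$209 → loss $209.
$461: truthful payoff $0, deviation payoff −$44 → loss $44.
Total loss = $236 + $171 + $98 + $209 + $44 = $758.
Because the price is fixed by the runner-up's bid, deviating from your value can only change a good outcome into a bad one — never the reverse.

$758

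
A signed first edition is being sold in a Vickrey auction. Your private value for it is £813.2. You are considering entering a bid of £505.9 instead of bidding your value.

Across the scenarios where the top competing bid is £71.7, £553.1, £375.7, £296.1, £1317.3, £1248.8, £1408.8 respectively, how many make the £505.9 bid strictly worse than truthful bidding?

1

The deviation hurts exactly when the highest competing bid lies strictly between £505.9 and £813.2 — underbidding then forfeits a profitable win.
£71.7: below both → same outcome either way.
£553.1: inside the interval → strictly worse (loss £260.1).
£375.7: below both → same outcome either way.
£296.1: below both → same outcome either way.
£1317.3: above both → same outcome either way.
£1248.8: above both → same outcome either way.
£1408.8: above both → same outcome either way.
Count: 1.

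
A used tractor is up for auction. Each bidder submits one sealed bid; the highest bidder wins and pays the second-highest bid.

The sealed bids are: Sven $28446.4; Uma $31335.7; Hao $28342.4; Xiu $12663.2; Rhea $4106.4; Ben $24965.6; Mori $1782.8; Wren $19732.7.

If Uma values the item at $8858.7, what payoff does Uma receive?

−$19587.7

Highest bid: Uma at $31335.7, so Uma wins.
Second-highest bid: Sven at $28446.4 — that is the price the winner pays.
Uma's payoff = value − price = $8858.7 − $28446.4 = −$19587.7.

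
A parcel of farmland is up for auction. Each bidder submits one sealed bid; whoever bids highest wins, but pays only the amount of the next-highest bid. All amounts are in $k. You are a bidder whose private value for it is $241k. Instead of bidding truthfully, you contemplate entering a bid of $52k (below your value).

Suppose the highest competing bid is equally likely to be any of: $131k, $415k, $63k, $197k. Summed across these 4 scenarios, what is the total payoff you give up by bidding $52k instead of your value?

$332k

The deviation costs you only when the competing bid falls strictly between $52k and $241k; elsewhere both bids give the same outcome.
$131k: truthful payoff $110k, deviation payoff $0k → loss $110k.
$415k: outcomes coincide → loss $0k.
$63k: truthful payoff $178k, deviation payoff $0k → loss $178k.
$197k: truthful payoff $44k, deviation payoff $0k → loss $44k.
Total loss = $110k + $178k + $44k = $332k.
In a second-price auction your bid sets only whether you win, not what you pay, so bidding your true value is weakly dominant.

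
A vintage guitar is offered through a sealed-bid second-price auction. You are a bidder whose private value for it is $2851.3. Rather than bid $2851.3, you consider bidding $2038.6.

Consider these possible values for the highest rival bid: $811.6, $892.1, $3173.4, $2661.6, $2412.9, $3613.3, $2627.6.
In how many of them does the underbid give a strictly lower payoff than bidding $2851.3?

3

The deviation hurts exactly when the highest competing bid lies strictly between $2038.6 and $2851.3 — underbidding then forfeits a profitable win.
$811.6: below both → same outcome either way.
$892.1: below both → same outcome either way.
$3173.4: above both → same outcome either way.
$2661.6: inside the interval → strictly worse (loss $189.7).
$2412.9: inside the interval → strictly worse (loss $438.4).
$3613.3: above both → same outcome either way.
$2627.6: inside the interval → strictly worse (loss $223.7).
Count: 3.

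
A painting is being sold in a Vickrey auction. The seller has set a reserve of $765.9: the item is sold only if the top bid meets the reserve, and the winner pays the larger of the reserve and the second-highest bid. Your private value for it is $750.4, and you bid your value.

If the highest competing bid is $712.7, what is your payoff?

Your bid $750.4 is the highest bid but falls below the reserve $765.9, so the item goes unsold. Payoff $0.

$0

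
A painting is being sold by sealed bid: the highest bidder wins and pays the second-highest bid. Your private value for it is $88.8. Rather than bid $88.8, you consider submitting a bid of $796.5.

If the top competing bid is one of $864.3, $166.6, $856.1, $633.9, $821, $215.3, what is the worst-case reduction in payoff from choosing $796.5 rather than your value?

$545.1

$864.3: same outcome either way → loss $0.
$166.6: truthful gives $0, deviation gives −$77.8 → loss $77.8.
$856.1: same outcome either way → loss $0.
$633.9: truthful gives $0, deviation gives −$545.1 → loss $545.1.
$821: same outcome either way → loss $0.
$215.3: truthful gives $0, deviation gives −$126.5 → loss $126.5.
Maximum loss: $545.1.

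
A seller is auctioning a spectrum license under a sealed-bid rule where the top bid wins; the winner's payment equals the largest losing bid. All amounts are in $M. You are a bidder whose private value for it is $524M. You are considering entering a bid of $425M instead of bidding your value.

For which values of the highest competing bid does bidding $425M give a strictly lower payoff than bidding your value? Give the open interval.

If the competing bid is below $425M, both bids win at the same price — no difference.
If it is above $524M, both bids lose — no difference.
If it lies strictly between $425M and $524M, bidding your value wins at a price below your value (positive payoff) while bidding $425M loses (payoff 0).
So the deviation strictly hurts on the open interval ($425M, $524M).

($425M, $524M)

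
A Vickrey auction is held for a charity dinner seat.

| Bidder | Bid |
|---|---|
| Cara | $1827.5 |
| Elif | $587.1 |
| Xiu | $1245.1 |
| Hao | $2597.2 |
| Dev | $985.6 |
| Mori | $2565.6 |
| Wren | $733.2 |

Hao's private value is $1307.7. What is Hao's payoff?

−$1257.9

Highest bid: Hao at $2597.2, so Hao wins.
Second-highest bid: Mori at $2565.6 — that is the price the winner pays.
Hao's payoff = value − price = $1307.7 − $2565.6 = −$1257.9.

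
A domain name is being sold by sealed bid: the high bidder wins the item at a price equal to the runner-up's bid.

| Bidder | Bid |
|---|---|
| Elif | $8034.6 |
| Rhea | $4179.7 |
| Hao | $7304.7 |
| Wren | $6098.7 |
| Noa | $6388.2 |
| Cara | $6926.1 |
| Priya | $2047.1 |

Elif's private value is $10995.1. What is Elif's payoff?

Highest bid: Elif at $8034.6, so Elif wins.
Second-highest bid: Hao at $7304.7 — that is the price the winner pays.
Elif's payoff = value − price = $10995.1 − $7304.7 = $3690.4.

$3690.4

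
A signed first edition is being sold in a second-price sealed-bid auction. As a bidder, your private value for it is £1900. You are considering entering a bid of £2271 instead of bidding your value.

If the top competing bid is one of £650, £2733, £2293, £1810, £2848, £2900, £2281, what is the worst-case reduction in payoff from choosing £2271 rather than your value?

£650: same outcome either way → loss £0.
£2733: same outcome either way → loss £0.
£2293: same outcome either way → loss £0.
£1810: same outcome either way → loss £0.
£2848: same outcome either way → loss £0.
£2900: same outcome either way → loss £0.
£2281: same outcome either way → loss £0.
Maximum loss: £0.

£0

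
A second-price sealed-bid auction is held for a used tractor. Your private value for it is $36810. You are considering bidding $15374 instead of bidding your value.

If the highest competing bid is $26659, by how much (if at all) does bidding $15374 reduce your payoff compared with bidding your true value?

$10151

Bidding your value $36810: you win (since $36810 > $26659) and pay $26659. Payoff $10151.
Bidding $15374: you lose. Payoff $0.
The competing bid $26659 lies between your shaded bid and your value, so underbidding forfeits an item you could have won at a profitable price.
Loss from deviating = $10151 − ($0) = $10151.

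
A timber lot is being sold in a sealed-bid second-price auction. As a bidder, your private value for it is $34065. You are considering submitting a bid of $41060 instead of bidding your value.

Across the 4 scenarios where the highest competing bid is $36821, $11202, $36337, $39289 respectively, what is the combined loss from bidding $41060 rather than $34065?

The deviation costs you only when the competing bid falls strictly between $34065 and $41060; elsewhere both bids give the same outcome.
$36821: truthful payoff $0, deviation payoff −$2756 → loss $2756.
$11202: outcomes coincide → loss $0.
$36337: truthful payoff $0, deviation payoff −$2272 → loss $2272.
$39289: truthful payoff $0, deviation payoff −$5224 → loss $5224.
Total loss = $2756 + $2272 + $5224 = $10252.

$10252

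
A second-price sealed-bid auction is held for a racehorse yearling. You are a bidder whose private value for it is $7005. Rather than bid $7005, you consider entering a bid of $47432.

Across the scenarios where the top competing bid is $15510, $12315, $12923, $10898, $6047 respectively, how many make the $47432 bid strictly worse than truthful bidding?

4

The deviation hurts exactly when the highest competing bid lies strictly between $7005 and $47432 — overbidding then wins at a price above your value.
$15510: inside the interval → strictly worse (loss $8505).
$12315: inside the interval → strictly worse (loss $5310).
$12923: inside the interval → strictly worse (loss $5918).
$10898: inside the interval → strictly worse (loss $3893).
$6047: below both → same outcome either way.
Count: 4.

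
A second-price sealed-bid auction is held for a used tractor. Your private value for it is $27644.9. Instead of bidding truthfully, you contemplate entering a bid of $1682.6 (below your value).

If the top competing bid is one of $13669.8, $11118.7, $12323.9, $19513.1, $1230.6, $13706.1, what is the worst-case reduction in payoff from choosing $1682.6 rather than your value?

$16526.2

$13669.8: truthful gives $13975.1, deviation gives $0 → loss $13975.1.
$11118.7: truthful gives $16526.2, deviation gives $0 → loss $16526.2.
$12323.9: truthful gives $15321, deviation gives $0 → loss $15321.
$19513.1: truthful gives $8131.8, deviation gives $0 → loss $8131.8.
$1230.6: same outcome either way → loss $0.
$13706.1: truthful gives $13938.8, deviation gives $0 → loss $13938.8.
Maximum loss: $16526.2.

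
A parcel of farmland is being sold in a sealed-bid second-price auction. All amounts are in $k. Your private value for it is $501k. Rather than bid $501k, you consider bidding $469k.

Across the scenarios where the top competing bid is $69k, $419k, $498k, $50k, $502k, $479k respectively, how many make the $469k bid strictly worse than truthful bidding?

2

The deviation hurts exactly when the highest competing bid lies strictly between $469k and $501k — underbidding then forfeits a profitable win.
$69k: below both → same outcome either way.
$419k: below both → same outcome either way.
$498k: inside the interval → strictly worse (loss $3k).
$50k: below both → same outcome either way.
$502k: above both → same outcome either way.
$479k: inside the interval → strictly worse (loss $22k).
Count: 2.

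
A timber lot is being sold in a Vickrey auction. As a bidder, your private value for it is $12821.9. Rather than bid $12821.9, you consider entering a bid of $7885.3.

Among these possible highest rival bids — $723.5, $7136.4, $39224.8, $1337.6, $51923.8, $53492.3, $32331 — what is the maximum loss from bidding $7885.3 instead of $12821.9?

$723.5: same outcome either way → loss $0.
$7136.4: same outcome either way → loss $0.
$39224.8: same outcome either way → loss $0.
$1337.6: same outcome either way → loss $0.
$51923.8: same outcome either way → loss $0.
$53492.3: same outcome either way → loss $0.
$32331: same outcome either way → loss $0.
Maximum loss: $0.

$0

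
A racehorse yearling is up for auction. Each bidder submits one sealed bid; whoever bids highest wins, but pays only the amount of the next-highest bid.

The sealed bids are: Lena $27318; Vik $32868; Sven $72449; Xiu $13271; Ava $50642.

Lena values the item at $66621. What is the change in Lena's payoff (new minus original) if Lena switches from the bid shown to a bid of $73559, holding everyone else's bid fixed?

−$5828

The highest bid among the other bidders is $72449; Lena's bid doesn't change that.
Original bid $27318: Lena is not highest (top rival bid is $72449); payoff $0.
Alternative bid $73559: Lena is highest, pays the top rival bid $72449; payoff $66621 − $72449 = −$5828.
Change in payoff = −$5828 − ($0) = −$5828.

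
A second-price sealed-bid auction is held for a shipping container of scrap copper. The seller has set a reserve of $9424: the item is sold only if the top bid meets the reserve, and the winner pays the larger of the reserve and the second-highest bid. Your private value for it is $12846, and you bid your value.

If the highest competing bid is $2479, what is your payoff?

Your bid $12846 is the highest and exceeds the reserve.
Price = max(second-highest bid, reserve) = max($2479, $9424) = $9424.
Payoff = $12846 − $9424 = $3422.

$3422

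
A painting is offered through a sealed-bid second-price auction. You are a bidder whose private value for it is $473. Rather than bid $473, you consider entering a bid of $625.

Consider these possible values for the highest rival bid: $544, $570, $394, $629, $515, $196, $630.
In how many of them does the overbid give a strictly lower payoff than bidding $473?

The deviation hurts exactly when the highest competing bid lies strictly between $473 and $625 — overbidding then wins at a price above your value.
$544: inside the interval → strictly worse (loss $71).
$570: inside the interval → strictly worse (loss $97).
$394: below both → same outcome either way.
$629: above both → same outcome either way.
$515: inside the interval → strictly worse (loss $42).
$196: below both → same outcome either way.
$630: above both → same outcome either way.
Count: 3.

3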